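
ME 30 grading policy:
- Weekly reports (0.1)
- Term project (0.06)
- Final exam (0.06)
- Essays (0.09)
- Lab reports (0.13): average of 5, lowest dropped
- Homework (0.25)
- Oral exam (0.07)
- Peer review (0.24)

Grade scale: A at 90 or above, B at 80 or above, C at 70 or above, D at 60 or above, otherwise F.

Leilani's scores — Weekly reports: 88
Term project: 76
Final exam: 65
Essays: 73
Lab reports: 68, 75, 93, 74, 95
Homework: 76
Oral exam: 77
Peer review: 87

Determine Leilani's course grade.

B

Lab reports: drop 68 → average of remaining 4 = 337/4 = 84.25
Weighted total:
  Weekly reports 88 × 0.1 = 8.8
  Term project 76 × 0.06 = 4.56
  Final exam 65 × 0.06 = 3.9
  Essays 73 × 0.09 = 6.57
  Lab reports 84.25 × 0.13 = 10.9525
  Homework 76 × 0.25 = 19
  Oral exam 77 × 0.07 = 5.39
  Peer review 87 × 0.24 = 20.88
Sum = 80.0525
80.0525 is ≥ 80 and < 90 → B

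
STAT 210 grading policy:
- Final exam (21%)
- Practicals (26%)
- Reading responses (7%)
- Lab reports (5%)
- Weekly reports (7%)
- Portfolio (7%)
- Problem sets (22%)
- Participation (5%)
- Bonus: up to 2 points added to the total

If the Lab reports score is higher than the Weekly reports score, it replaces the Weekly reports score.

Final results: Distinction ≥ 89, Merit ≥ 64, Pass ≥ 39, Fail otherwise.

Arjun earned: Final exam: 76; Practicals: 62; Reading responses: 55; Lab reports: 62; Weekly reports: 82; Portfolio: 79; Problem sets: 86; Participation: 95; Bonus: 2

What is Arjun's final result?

Merit

Lab reports (62) ≤ Weekly reports (82), so Weekly reports stays at 82.
Weighted total:
  Final exam 76 × 0.21 = 15.96
  Practicals 62 × 0.26 = 16.12
  Reading responses 55 × 0.07 = 3.85
  Lab reports 62 × 0.05 = 3.1
  Weekly reports 82 × 0.07 = 5.74
  Portfolio 79 × 0.07 = 5.53
  Problem sets 86 × 0.22 = 18.92
  Participation 95 × 0.05 = 4.75
Sum = 73.97
Bonus: 73.97 + 2 = 75.97
75.97 is ≥ 64 and < 89 → Merit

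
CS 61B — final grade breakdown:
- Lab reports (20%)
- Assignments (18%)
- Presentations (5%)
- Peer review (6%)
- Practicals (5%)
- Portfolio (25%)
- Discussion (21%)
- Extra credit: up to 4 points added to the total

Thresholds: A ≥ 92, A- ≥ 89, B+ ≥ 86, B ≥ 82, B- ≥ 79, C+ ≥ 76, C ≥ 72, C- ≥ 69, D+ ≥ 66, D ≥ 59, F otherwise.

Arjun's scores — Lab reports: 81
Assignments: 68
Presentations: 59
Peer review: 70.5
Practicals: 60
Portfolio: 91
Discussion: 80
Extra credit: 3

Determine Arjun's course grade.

Weighted total:
  Lab reports 81 × 0.2 = 16.2
  Assignments 68 × 0.18 = 12.24
  Presentations 59 × 0.05 = 2.95
  Peer review 70.5 × 0.06 = 4.23
  Practicals 60 × 0.05 = 3
  Portfolio 91 × 0.25 = 22.75
  Discussion 80 × 0.21 = 16.8
Sum = 78.17
Extra credit: 78.17 + 3 = 81.17
81.17 is ≥ 79 and < 82 → B-

B-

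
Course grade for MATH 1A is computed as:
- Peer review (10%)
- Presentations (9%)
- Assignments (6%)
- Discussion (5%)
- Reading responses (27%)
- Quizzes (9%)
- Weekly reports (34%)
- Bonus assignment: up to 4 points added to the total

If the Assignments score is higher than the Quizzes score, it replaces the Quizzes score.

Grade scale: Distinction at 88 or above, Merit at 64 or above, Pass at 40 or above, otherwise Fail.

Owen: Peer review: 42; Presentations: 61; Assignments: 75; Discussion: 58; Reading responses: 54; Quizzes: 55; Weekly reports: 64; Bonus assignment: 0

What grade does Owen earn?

Assignments (75) > Quizzes (55), so Quizzes counts as 75.
Weighted total:
  Peer review 42 × 0.1 = 4.2
  Presentations 61 × 0.09 = 5.49
  Assignments 75 × 0.06 = 4.5
  Discussion 58 × 0.05 = 2.9
  Reading responses 54 × 0.27 = 14.58
  Quizzes 75 × 0.09 = 6.75
  Weekly reports 64 × 0.34 = 21.76
Sum = 60.18
Bonus assignment: 60.18 + 0 = 60.18
60.18 is ≥ 40 and < 64 → Pass

Pass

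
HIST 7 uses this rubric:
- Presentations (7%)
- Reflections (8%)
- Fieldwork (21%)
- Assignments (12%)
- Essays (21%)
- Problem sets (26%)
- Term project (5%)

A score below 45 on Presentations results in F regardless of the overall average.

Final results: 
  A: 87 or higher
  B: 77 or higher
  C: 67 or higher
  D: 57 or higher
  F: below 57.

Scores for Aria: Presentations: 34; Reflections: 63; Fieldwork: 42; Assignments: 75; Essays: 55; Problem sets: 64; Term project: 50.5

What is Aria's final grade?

F

Presentations score 34 < 45: minimum not met.
Weighted total:
  Presentations 34 × 0.07 = 2.38
  Reflections 63 × 0.08 = 5.04
  Fieldwork 42 × 0.21 = 8.82
  Assignments 75 × 0.12 = 9
  Essays 55 × 0.21 = 11.55
  Problem sets 64 × 0.26 = 16.64
  Term project 50.5 × 0.05 = 2.525
Sum = 55.955
Because the Presentations minimum was not met, the result is F.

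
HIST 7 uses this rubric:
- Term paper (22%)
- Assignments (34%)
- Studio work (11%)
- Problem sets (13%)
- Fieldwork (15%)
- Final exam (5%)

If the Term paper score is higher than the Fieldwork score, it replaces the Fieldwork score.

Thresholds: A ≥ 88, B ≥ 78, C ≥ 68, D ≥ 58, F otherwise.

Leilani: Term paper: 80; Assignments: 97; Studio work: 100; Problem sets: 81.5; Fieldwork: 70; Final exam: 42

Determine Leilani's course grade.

B

Term paper (80) > Fieldwork (70), so Fieldwork counts as 80.
Weighted total:
  Term paper 80 × 0.22 = 17.6
  Assignments 97 × 0.34 = 32.98
  Studio work 100 × 0.11 = 11
  Problem sets 81.5 × 0.13 = 10.595
  Fieldwork 80 × 0.15 = 12
  Final exam 42 × 0.05 = 2.1
Sum = 86.275
86.275 is ≥ 78 and < 88 → B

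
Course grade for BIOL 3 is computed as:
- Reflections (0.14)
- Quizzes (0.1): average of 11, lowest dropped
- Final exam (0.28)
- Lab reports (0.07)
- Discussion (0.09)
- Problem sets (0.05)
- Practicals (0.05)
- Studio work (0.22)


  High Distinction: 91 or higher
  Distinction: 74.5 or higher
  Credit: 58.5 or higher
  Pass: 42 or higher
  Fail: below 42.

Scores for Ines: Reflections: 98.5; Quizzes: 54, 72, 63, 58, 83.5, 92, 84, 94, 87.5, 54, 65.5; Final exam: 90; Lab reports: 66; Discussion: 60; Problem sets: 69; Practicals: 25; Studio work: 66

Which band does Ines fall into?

Quizzes: drop 54 → average of remaining 10 = 753.5/10 = 75.35
Weighted total:
  Reflections 98.5 × 0.14 = 13.79
  Quizzes 75.35 × 0.1 = 7.535
  Final exam 90 × 0.28 = 25.2
  Lab reports 66 × 0.07 = 4.62
  Discussion 60 × 0.09 = 5.4
  Problem sets 69 × 0.05 = 3.45
  Practicals 25 × 0.05 = 1.25
  Studio work 66 × 0.22 = 14.52
Sum = 75.765
75.765 is ≥ 74.5 and < 91 → Distinction

Distinction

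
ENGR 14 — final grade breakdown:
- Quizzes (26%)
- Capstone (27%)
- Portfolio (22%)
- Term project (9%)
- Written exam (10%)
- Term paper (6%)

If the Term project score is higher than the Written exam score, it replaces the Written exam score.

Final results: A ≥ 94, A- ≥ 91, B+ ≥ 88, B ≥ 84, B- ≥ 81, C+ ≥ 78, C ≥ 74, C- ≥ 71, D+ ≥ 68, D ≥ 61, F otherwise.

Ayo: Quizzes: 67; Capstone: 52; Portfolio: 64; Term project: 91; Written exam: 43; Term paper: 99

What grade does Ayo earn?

Term project (91) > Written exam (43), so Written exam counts as 91.
Weighted total:
  Quizzes 67 × 0.26 = 17.42
  Capstone 52 × 0.27 = 14.04
  Portfolio 64 × 0.22 = 14.08
  Term project 91 × 0.09 = 8.19
  Written exam 91 × 0.1 = 9.1
  Term paper 99 × 0.06 = 5.94
Sum = 68.77
68.77 is ≥ 68 and < 71 → D+

D+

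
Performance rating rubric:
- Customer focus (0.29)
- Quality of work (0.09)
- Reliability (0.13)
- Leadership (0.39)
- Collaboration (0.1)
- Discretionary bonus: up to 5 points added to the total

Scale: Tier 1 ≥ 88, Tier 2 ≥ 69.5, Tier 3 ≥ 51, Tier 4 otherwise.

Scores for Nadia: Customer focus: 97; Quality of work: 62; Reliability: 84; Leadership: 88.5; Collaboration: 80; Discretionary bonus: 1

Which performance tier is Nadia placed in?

Weighted total:
  Customer focus 97 × 0.29 = 28.13
  Quality of work 62 × 0.09 = 5.58
  Reliability 84 × 0.13 = 10.92
  Leadership 88.5 × 0.39 = 34.515
  Collaboration 80 × 0.1 = 8
Sum = 87.145
Discretionary bonus: 87.145 + 1 = 88.145
88.145 ≥ 88 → Tier 1

Tier 1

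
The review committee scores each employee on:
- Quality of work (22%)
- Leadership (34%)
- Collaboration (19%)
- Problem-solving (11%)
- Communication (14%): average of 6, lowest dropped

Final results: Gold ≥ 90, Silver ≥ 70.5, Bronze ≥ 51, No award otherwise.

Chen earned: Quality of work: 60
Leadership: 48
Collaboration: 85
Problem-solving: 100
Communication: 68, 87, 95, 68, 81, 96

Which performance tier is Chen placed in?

Bronze

Communication: drop 68 → average of remaining 5 = 427/5 = 85.4
Weighted total:
  Quality of work 60 × 0.22 = 13.2
  Leadership 48 × 0.34 = 16.32
  Collaboration 85 × 0.19 = 16.15
  Problem-solving 100 × 0.11 = 11
  Communication 85.4 × 0.14 = 11.956
Sum = 68.626
68.626 is ≥ 51 and < 70.5 → Bronze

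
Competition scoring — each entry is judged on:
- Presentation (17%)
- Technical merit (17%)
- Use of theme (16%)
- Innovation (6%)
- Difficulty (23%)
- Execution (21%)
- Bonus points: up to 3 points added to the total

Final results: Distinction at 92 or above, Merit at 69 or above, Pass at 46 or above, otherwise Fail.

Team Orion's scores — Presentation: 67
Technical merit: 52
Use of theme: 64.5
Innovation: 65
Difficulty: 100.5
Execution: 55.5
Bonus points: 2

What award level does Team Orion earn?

Weighted total:
  Presentation 67 × 0.17 = 11.39
  Technical merit 52 × 0.17 = 8.84
  Use of theme 64.5 × 0.16 = 10.32
  Innovation 65 × 0.06 = 3.9
  Difficulty 100.5 × 0.23 = 23.115
  Execution 55.5 × 0.21 = 11.655
Sum = 69.22
Bonus points: 69.22 + 2 = 71.22
71.22 is ≥ 69 and < 92 → Merit

Merit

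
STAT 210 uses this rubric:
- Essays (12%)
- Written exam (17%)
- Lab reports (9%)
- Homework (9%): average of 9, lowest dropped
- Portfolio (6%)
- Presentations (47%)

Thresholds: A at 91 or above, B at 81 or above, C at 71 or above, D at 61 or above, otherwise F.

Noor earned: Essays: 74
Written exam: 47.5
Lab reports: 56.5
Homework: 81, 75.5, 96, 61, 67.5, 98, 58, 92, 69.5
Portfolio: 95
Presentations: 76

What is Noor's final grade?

Homework: drop 58 → average of remaining 8 = 640.5/8 = 80.0625
Weighted total:
  Essays 74 × 0.12 = 8.88
  Written exam 47.5 × 0.17 = 8.075
  Lab reports 56.5 × 0.09 = 5.085
  Homework 80.0625 × 0.09 = 7.205625
  Portfolio 95 × 0.06 = 5.7
  Presentations 76 × 0.47 = 35.72
Sum = 70.665625
70.665625 is ≥ 61 and < 71 → D

D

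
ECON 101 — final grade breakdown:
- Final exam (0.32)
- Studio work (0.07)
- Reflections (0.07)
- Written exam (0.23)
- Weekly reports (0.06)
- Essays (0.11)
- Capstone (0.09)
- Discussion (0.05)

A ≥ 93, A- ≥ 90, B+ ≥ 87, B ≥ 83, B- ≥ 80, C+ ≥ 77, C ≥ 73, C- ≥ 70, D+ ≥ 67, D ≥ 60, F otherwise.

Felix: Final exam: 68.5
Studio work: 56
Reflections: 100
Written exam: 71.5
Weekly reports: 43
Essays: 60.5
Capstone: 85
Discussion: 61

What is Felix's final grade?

Weighted total:
  Final exam 68.5 × 0.32 = 21.92
  Studio work 56 × 0.07 = 3.92
  Reflections 100 × 0.07 = 7
  Written exam 71.5 × 0.23 = 16.445
  Weekly reports 43 × 0.06 = 2.58
  Essays 60.5 × 0.11 = 6.655
  Capstone 85 × 0.09 = 7.65
  Discussion 61 × 0.05 = 3.05
Sum = 69.22
69.22 is ≥ 67 and < 70 → D+

D+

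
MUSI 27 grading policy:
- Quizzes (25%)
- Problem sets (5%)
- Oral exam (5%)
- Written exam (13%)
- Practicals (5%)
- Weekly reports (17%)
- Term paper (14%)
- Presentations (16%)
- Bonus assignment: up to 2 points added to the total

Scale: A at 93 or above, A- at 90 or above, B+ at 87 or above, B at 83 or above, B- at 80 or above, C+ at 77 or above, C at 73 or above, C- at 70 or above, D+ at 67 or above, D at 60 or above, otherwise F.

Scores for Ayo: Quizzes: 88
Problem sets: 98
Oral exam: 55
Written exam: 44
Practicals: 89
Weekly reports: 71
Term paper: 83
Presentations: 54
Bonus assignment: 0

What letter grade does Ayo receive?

Weighted total:
  Quizzes 88 × 0.25 = 22
  Problem sets 98 × 0.05 = 4.9
  Oral exam 55 × 0.05 = 2.75
  Written exam 44 × 0.13 = 5.72
  Practicals 89 × 0.05 = 4.45
  Weekly reports 71 × 0.17 = 12.07
  Term paper 83 × 0.14 = 11.62
  Presentations 54 × 0.16 = 8.64
Sum = 72.15
Bonus assignment: 72.15 + 0 = 72.15
72.15 is ≥ 70 and < 73 → C-

C-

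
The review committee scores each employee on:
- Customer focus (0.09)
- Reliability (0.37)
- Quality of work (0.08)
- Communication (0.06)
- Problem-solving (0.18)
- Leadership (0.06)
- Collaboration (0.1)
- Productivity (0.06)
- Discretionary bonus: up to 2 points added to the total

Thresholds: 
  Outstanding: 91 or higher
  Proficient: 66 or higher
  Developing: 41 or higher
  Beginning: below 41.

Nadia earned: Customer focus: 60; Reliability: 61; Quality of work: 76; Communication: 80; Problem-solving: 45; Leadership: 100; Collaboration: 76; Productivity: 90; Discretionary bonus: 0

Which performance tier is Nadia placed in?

Weighted total:
  Customer focus 60 × 0.09 = 5.4
  Reliability 61 × 0.37 = 22.57
  Quality of work 76 × 0.08 = 6.08
  Communication 80 × 0.06 = 4.8
  Problem-solving 45 × 0.18 = 8.1
  Leadership 100 × 0.06 = 6
  Collaboration 76 × 0.1 = 7.6
  Productivity 90 × 0.06 = 5.4
Sum = 65.95
Discretionary bonus: 65.95 + 0 = 65.95
65.95 is ≥ 41 and < 66 → Developing

Developing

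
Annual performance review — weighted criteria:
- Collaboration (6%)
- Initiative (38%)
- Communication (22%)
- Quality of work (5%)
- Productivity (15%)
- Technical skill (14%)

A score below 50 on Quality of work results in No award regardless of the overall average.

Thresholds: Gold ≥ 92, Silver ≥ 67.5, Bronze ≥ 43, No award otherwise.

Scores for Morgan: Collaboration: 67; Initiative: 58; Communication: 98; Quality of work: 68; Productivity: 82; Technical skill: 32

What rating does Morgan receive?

Silver

Quality of work score 68 ≥ 50: minimum met.
Weighted total:
  Collaboration 67 × 0.06 = 4.02
  Initiative 58 × 0.38 = 22.04
  Communication 98 × 0.22 = 21.56
  Quality of work 68 × 0.05 = 3.4
  Productivity 82 × 0.15 = 12.3
  Technical skill 32 × 0.14 = 4.48
Sum = 67.8
67.8 is ≥ 67.5 and < 92 → Silver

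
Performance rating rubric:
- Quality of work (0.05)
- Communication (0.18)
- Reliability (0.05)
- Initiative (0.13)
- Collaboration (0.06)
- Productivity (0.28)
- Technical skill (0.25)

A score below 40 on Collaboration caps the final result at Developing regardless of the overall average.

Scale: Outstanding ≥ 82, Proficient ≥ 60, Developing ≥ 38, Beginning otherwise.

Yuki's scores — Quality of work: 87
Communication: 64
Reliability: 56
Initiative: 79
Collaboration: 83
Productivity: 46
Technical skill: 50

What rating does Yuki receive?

Developing

Collaboration score 83 ≥ 40: minimum met.
Weighted total:
  Quality of work 87 × 0.05 = 4.35
  Communication 64 × 0.18 = 11.52
  Reliability 56 × 0.05 = 2.8
  Initiative 79 × 0.13 = 10.27
  Collaboration 83 × 0.06 = 4.98
  Productivity 46 × 0.28 = 12.88
  Technical skill 50 × 0.25 = 12.5
Sum = 59.3
59.3 is ≥ 38 and < 60 → Developing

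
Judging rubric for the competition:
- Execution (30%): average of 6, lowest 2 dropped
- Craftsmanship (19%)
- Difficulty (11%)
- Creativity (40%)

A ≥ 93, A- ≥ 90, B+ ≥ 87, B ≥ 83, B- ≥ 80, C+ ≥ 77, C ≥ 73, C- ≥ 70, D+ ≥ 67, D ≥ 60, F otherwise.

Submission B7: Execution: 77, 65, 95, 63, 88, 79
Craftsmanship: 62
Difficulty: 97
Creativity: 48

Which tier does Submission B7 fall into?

Execution: drop 63, 65 → average of remaining 4 = 339/4 = 84.75
Weighted total:
  Execution 84.75 × 0.3 = 25.425
  Craftsmanship 62 × 0.19 = 11.78
  Difficulty 97 × 0.11 = 10.67
  Creativity 48 × 0.4 = 19.2
Sum = 67.075
67.075 is ≥ 67 and < 70 → D+

D+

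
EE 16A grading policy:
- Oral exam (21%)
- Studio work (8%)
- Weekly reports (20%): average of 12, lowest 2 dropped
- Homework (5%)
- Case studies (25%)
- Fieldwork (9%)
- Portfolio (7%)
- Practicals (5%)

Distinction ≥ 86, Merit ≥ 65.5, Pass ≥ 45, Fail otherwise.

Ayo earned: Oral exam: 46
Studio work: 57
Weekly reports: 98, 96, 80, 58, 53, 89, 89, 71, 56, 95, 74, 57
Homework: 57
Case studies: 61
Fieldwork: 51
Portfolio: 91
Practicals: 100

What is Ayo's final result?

Pass

Weekly reports: drop 53, 56 → average of remaining 10 = 807/10 = 80.7
Weighted total:
  Oral exam 46 × 0.21 = 9.66
  Studio work 57 × 0.08 = 4.56
  Weekly reports 80.7 × 0.2 = 16.14
  Homework 57 × 0.05 = 2.85
  Case studies 61 × 0.25 = 15.25
  Fieldwork 51 × 0.09 = 4.59
  Portfolio 91 × 0.07 = 6.37
  Practicals 100 × 0.05 = 5
Sum = 64.42
64.42 is ≥ 45 and < 65.5 → Pass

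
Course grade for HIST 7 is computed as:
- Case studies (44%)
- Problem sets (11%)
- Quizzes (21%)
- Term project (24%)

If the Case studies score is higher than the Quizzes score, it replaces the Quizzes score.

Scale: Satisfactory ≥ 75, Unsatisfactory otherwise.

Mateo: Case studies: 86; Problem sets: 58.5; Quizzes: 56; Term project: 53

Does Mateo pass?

Satisfactory

Case studies (86) > Quizzes (56), so Quizzes counts as 86.
Weighted total:
  Case studies 86 × 0.44 = 37.84
  Problem sets 58.5 × 0.11 = 6.435
  Quizzes 86 × 0.21 = 18.06
  Term project 53 × 0.24 = 12.72
Sum = 75.055
75.055 ≥ 75 → Satisfactory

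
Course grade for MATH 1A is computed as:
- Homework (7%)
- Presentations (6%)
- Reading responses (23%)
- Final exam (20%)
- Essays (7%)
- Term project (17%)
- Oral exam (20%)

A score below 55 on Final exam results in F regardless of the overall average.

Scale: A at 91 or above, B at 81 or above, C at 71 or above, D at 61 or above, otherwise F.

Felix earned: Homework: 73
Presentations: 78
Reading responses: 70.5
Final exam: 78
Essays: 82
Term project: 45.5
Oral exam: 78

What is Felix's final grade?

D

Final exam score 78 ≥ 55: minimum met.
Weighted total:
  Homework 73 × 0.07 = 5.11
  Presentations 78 × 0.06 = 4.68
  Reading responses 70.5 × 0.23 = 16.215
  Final exam 78 × 0.2 = 15.6
  Essays 82 × 0.07 = 5.74
  Term project 45.5 × 0.17 = 7.735
  Oral exam 78 × 0.2 = 15.6
Sum = 70.68
70.68 is ≥ 61 and < 71 → D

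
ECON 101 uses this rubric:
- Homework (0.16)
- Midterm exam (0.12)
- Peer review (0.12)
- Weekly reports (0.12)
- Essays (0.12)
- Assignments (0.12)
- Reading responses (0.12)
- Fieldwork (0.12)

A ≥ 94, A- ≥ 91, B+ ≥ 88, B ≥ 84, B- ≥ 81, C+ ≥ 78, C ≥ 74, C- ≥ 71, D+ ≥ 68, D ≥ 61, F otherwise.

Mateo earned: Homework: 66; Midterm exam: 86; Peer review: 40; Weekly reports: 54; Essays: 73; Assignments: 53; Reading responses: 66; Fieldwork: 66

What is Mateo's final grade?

D

Weighted total:
  Homework 66 × 0.16 = 10.56
  Midterm exam 86 × 0.12 = 10.32
  Peer review 40 × 0.12 = 4.8
  Weekly reports 54 × 0.12 = 6.48
  Essays 73 × 0.12 = 8.76
  Assignments 53 × 0.12 = 6.36
  Reading responses 66 × 0.12 = 7.92
  Fieldwork 66 × 0.12 = 7.92
Sum = 63.12
63.12 is ≥ 61 and < 68 → D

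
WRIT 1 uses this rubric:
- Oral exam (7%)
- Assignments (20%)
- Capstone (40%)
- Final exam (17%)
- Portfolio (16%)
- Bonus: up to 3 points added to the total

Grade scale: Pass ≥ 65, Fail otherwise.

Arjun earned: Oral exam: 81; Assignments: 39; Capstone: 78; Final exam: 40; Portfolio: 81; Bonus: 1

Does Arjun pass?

Pass

Weighted total:
  Oral exam 81 × 0.07 = 5.67
  Assignments 39 × 0.2 = 7.8
  Capstone 78 × 0.4 = 31.2
  Final exam 40 × 0.17 = 6.8
  Portfolio 81 × 0.16 = 12.96
Sum = 64.43
Bonus: 64.43 + 1 = 65.43
65.43 ≥ 65 → Pass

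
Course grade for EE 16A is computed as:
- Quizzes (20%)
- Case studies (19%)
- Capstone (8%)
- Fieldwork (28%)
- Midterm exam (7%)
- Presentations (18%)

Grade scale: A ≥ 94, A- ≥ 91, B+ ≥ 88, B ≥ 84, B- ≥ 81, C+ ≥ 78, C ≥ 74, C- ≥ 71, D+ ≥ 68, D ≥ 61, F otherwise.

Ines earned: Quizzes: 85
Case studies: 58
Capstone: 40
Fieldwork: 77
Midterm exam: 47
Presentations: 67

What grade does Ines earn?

D+

Weighted total:
  Quizzes 85 × 0.2 = 17
  Case studies 58 × 0.19 = 11.02
  Capstone 40 × 0.08 = 3.2
  Fieldwork 77 × 0.28 = 21.56
  Midterm exam 47 × 0.07 = 3.29
  Presentations 67 × 0.18 = 12.06
Sum = 68.13
68.13 is ≥ 68 and < 71 → D+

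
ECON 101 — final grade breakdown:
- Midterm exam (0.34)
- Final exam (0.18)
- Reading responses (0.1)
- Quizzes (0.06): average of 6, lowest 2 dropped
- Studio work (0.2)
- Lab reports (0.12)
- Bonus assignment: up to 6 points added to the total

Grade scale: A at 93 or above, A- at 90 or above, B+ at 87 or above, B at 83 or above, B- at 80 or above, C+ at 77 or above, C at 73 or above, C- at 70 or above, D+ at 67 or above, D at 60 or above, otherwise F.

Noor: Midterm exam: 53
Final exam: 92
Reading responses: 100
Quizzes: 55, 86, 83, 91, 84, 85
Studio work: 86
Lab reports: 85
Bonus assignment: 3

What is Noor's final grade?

Quizzes: drop 55, 83 → average of remaining 4 = 346/4 = 86.5
Weighted total:
  Midterm exam 53 × 0.34 = 18.02
  Final exam 92 × 0.18 = 16.56
  Reading responses 100 × 0.1 = 10
  Quizzes 86.5 × 0.06 = 5.19
  Studio work 86 × 0.2 = 17.2
  Lab reports 85 × 0.12 = 10.2
Sum = 77.17
Bonus assignment: 77.17 + 3 = 80.17
80.17 is ≥ 80 and < 83 → B-

B-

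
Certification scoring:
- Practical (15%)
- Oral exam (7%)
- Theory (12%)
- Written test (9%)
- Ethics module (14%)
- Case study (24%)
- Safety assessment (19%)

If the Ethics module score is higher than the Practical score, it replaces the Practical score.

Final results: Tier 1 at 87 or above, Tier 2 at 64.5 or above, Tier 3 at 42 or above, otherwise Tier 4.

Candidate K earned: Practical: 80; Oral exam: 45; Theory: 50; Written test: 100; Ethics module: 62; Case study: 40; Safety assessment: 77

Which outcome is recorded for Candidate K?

Ethics module (62) ≤ Practical (80), so Practical stays at 80.
Weighted total:
  Practical 80 × 0.15 = 12
  Oral exam 45 × 0.07 = 3.15
  Theory 50 × 0.12 = 6
  Written test 100 × 0.09 = 9
  Ethics module 62 × 0.14 = 8.68
  Case study 40 × 0.24 = 9.6
  Safety assessment 77 × 0.19 = 14.63
Sum = 63.06
63.06 is ≥ 42 and < 64.5 → Tier 3

Tier 3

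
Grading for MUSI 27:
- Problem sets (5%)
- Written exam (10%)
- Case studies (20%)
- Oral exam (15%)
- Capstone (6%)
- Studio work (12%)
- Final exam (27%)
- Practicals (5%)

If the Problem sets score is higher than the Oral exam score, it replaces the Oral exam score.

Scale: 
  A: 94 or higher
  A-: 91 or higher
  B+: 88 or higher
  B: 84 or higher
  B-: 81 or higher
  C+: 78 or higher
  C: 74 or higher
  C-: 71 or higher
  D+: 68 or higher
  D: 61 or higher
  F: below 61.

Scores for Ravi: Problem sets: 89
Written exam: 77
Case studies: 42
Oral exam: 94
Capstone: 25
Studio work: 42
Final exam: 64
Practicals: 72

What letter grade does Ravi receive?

Problem sets (89) ≤ Oral exam (94), so Oral exam stays at 94.
Weighted total:
  Problem sets 89 × 0.05 = 4.45
  Written exam 77 × 0.1 = 7.7
  Case studies 42 × 0.2 = 8.4
  Oral exam 94 × 0.15 = 14.1
  Capstone 25 × 0.06 = 1.5
  Studio work 42 × 0.12 = 5.04
  Final exam 64 × 0.27 = 17.28
  Practicals 72 × 0.05 = 3.6
Sum = 62.07
62.07 is ≥ 61 and < 68 → D

D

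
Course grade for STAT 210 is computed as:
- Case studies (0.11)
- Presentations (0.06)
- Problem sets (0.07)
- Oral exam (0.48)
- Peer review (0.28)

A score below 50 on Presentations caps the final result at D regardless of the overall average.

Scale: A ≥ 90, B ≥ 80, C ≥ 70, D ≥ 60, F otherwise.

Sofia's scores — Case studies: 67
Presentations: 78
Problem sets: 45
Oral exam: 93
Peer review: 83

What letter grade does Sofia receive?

Presentations score 78 ≥ 50: minimum met.
Weighted total:
  Case studies 67 × 0.11 = 7.37
  Presentations 78 × 0.06 = 4.68
  Problem sets 45 × 0.07 = 3.15
  Oral exam 93 × 0.48 = 44.64
  Peer review 83 × 0.28 = 23.24
Sum = 83.08
83.08 is ≥ 80 and < 90 → B

B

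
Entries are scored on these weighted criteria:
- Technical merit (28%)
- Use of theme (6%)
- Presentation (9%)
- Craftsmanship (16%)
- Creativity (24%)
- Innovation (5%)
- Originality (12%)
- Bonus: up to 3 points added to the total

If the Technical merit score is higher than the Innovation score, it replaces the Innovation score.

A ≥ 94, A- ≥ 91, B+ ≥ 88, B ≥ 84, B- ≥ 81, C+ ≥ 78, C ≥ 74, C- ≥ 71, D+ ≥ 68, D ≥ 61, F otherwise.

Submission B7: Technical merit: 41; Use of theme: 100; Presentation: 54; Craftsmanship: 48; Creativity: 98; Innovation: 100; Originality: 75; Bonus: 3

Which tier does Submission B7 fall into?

Technical merit (41) ≤ Innovation (100), so Innovation stays at 100.
Weighted total:
  Technical merit 41 × 0.28 = 11.48
  Use of theme 100 × 0.06 = 6
  Presentation 54 × 0.09 = 4.86
  Craftsmanship 48 × 0.16 = 7.68
  Creativity 98 × 0.24 = 23.52
  Innovation 100 × 0.05 = 5
  Originality 75 × 0.12 = 9
Sum = 67.54
Bonus: 67.54 + 3 = 70.54
70.54 is ≥ 68 and < 71 → D+

D+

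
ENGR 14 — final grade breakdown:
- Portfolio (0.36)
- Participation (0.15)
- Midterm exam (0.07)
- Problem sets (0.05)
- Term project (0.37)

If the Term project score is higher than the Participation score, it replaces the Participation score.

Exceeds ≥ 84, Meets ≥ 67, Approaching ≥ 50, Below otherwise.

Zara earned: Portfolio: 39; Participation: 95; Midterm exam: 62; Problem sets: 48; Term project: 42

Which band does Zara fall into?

Term project (42) ≤ Participation (95), so Participation stays at 95.
Weighted total:
  Portfolio 39 × 0.36 = 14.04
  Participation 95 × 0.15 = 14.25
  Midterm exam 62 × 0.07 = 4.34
  Problem sets 48 × 0.05 = 2.4
  Term project 42 × 0.37 = 15.54
Sum = 50.57
50.57 is ≥ 50 and < 67 → Approaching

Approaching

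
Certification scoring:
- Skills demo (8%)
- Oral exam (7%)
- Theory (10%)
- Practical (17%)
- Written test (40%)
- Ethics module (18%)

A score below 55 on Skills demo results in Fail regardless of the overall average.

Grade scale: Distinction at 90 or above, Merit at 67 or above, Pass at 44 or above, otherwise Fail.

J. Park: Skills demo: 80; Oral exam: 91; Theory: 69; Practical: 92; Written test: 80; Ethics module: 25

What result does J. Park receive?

Skills demo score 80 ≥ 55: minimum met.
Weighted total:
  Skills demo 80 × 0.08 = 6.4
  Oral exam 91 × 0.07 = 6.37
  Theory 69 × 0.1 = 6.9
  Practical 92 × 0.17 = 15.64
  Written test 80 × 0.4 = 32
  Ethics module 25 × 0.18 = 4.5
Sum = 71.81
71.81 is ≥ 67 and < 90 → Merit

Merit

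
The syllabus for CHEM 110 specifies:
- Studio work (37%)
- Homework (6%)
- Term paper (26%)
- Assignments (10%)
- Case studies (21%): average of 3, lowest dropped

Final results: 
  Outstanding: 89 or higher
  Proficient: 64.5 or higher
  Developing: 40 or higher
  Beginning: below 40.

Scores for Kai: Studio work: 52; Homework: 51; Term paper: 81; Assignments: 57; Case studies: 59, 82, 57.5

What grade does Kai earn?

Case studies: drop 57.5 → average of remaining 2 = 141/2 = 70.5
Weighted total:
  Studio work 52 × 0.37 = 19.24
  Homework 51 × 0.06 = 3.06
  Term paper 81 × 0.26 = 21.06
  Assignments 57 × 0.1 = 5.7
  Case studies 70.5 × 0.21 = 14.805
Sum = 63.865
63.865 is ≥ 40 and < 64.5 → Developing

Developing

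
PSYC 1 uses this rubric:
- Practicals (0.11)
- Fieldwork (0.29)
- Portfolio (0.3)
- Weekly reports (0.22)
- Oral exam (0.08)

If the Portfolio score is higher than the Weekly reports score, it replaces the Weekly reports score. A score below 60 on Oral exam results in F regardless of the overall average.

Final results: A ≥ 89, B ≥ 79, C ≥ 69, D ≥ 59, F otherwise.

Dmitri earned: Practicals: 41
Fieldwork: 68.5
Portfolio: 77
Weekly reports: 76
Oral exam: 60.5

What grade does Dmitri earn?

C

Portfolio (77) > Weekly reports (76), so Weekly reports counts as 77.
Oral exam score 60.5 ≥ 60: minimum met.
Weighted total:
  Practicals 41 × 0.11 = 4.51
  Fieldwork 68.5 × 0.29 = 19.865
  Portfolio 77 × 0.3 = 23.1
  Weekly reports 77 × 0.22 = 16.94
  Oral exam 60.5 × 0.08 = 4.84
Sum = 69.255
69.255 is ≥ 69 and < 79 → C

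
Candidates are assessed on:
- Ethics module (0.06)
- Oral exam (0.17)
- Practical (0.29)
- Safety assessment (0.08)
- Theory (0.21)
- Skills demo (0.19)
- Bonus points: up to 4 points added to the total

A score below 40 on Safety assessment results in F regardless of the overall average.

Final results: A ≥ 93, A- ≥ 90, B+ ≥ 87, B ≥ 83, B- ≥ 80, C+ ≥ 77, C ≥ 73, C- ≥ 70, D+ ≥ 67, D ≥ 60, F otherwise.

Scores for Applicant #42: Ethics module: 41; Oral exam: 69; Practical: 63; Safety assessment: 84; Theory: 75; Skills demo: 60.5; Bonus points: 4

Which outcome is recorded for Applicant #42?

Safety assessment score 84 ≥ 40: minimum met.
Weighted total:
  Ethics module 41 × 0.06 = 2.46
  Oral exam 69 × 0.17 = 11.73
  Practical 63 × 0.29 = 18.27
  Safety assessment 84 × 0.08 = 6.72
  Theory 75 × 0.21 = 15.75
  Skills demo 60.5 × 0.19 = 11.495
Sum = 66.425
Bonus points: 66.425 + 4 = 70.425
70.425 is ≥ 70 and < 73 → C-

C-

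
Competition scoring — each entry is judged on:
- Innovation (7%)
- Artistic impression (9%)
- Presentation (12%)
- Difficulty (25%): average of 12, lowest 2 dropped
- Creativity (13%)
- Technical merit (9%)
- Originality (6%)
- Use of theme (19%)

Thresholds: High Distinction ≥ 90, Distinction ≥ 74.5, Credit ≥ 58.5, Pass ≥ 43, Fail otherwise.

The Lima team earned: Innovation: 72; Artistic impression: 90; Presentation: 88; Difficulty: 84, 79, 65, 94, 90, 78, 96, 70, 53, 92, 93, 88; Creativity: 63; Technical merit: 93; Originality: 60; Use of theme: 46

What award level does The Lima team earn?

Credit

Difficulty: drop 53, 65 → average of remaining 10 = 864/10 = 86.4
Weighted total:
  Innovation 72 × 0.07 = 5.04
  Artistic impression 90 × 0.09 = 8.1
  Presentation 88 × 0.12 = 10.56
  Difficulty 86.4 × 0.25 = 21.6
  Creativity 63 × 0.13 = 8.19
  Technical merit 93 × 0.09 = 8.37
  Originality 60 × 0.06 = 3.6
  Use of theme 46 × 0.19 = 8.74
Sum = 74.2
74.2 is ≥ 58.5 and < 74.5 → Credit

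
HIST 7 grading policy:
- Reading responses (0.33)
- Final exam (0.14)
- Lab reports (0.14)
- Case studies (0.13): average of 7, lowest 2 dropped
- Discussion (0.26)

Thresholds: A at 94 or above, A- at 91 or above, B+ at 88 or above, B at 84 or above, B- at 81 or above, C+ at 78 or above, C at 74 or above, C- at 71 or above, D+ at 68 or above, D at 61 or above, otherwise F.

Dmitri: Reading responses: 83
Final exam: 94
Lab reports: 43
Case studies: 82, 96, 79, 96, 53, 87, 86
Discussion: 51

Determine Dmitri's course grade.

C-

Case studies: drop 53, 79 → average of remaining 5 = 447/5 = 89.4
Weighted total:
  Reading responses 83 × 0.33 = 27.39
  Final exam 94 × 0.14 = 13.16
  Lab reports 43 × 0.14 = 6.02
  Case studies 89.4 × 0.13 = 11.622
  Discussion 51 × 0.26 = 13.26
Sum = 71.452
71.452 is ≥ 71 and < 74 → C-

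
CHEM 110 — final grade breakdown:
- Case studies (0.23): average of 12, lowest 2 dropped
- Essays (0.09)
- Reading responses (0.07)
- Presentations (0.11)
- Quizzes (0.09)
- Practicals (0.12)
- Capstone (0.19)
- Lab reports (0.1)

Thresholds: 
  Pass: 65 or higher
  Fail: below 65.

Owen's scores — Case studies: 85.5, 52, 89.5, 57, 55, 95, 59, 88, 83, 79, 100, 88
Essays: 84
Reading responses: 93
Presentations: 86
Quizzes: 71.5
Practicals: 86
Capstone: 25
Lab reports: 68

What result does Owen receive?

Case studies: drop 52, 55 → average of remaining 10 = 824/10 = 82.4
Weighted total:
  Case studies 82.4 × 0.23 = 18.952
  Essays 84 × 0.09 = 7.56
  Reading responses 93 × 0.07 = 6.51
  Presentations 86 × 0.11 = 9.46
  Quizzes 71.5 × 0.09 = 6.435
  Practicals 86 × 0.12 = 10.32
  Capstone 25 × 0.19 = 4.75
  Lab reports 68 × 0.1 = 6.8
Sum = 70.787
70.787 ≥ 65 → Pass

Pass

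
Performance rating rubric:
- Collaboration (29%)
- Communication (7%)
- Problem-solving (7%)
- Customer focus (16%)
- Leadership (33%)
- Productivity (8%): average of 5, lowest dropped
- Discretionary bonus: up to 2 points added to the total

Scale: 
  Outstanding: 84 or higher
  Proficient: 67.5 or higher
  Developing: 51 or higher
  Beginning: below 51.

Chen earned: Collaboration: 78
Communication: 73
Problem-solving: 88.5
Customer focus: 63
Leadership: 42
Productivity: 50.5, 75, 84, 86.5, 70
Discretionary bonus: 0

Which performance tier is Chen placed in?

Developing

Productivity: drop 50.5 → average of remaining 4 = 315.5/4 = 78.875
Weighted total:
  Collaboration 78 × 0.29 = 22.62
  Communication 73 × 0.07 = 5.11
  Problem-solving 88.5 × 0.07 = 6.195
  Customer focus 63 × 0.16 = 10.08
  Leadership 42 × 0.33 = 13.86
  Productivity 78.875 × 0.08 = 6.31
Sum = 64.175
Discretionary bonus: 64.175 + 0 = 64.175
64.175 is ≥ 51 and < 67.5 → Developing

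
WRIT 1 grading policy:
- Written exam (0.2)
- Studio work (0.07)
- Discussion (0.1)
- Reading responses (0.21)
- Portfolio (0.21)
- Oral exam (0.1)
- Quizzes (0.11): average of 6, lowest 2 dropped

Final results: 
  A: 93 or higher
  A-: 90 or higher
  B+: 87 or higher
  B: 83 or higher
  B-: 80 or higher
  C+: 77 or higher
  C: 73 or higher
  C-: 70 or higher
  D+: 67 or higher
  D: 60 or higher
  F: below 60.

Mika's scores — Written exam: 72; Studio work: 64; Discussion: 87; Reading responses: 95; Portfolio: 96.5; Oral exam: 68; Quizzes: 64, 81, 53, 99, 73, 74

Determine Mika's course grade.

B

Quizzes: drop 53, 64 → average of remaining 4 = 327/4 = 81.75
Weighted total:
  Written exam 72 × 0.2 = 14.4
  Studio work 64 × 0.07 = 4.48
  Discussion 87 × 0.1 = 8.7
  Reading responses 95 × 0.21 = 19.95
  Portfolio 96.5 × 0.21 = 20.265
  Oral exam 68 × 0.1 = 6.8
  Quizzes 81.75 × 0.11 = 8.9925
Sum = 83.5875
83.5875 is ≥ 83 and < 87 → B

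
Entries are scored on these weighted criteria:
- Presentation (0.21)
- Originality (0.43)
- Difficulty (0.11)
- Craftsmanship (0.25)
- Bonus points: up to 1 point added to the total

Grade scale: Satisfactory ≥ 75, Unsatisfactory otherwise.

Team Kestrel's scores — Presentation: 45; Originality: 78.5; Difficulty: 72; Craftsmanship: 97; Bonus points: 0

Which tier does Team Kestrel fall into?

Satisfactory

Weighted total:
  Presentation 45 × 0.21 = 9.45
  Originality 78.5 × 0.43 = 33.755
  Difficulty 72 × 0.11 = 7.92
  Craftsmanship 97 × 0.25 = 24.25
Sum = 75.375
Bonus points: 75.375 + 0 = 75.375
75.375 ≥ 75 → Satisfactory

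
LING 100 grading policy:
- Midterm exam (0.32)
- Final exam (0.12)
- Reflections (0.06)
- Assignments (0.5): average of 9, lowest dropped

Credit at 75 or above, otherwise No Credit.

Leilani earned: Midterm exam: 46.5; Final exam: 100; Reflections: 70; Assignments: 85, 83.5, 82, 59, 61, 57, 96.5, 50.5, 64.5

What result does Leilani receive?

Assignments: drop 50.5 → average of remaining 8 = 588.5/8 = 73.5625
Weighted total:
  Midterm exam 46.5 × 0.32 = 14.88
  Final exam 100 × 0.12 = 12
  Reflections 70 × 0.06 = 4.2
  Assignments 73.5625 × 0.5 = 36.78125
Sum = 67.86125
67.86125 < 75 → No Credit

No Credit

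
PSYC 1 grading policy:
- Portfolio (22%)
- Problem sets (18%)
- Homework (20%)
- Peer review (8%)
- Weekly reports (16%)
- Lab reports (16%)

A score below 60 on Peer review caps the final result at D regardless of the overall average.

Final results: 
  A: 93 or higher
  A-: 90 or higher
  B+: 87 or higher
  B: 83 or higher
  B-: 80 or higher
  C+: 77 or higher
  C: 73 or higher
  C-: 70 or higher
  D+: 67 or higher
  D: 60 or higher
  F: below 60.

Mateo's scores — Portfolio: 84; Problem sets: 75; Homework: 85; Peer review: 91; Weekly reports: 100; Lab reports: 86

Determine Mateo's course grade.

B

Peer review score 91 ≥ 60: minimum met.
Weighted total:
  Portfolio 84 × 0.22 = 18.48
  Problem sets 75 × 0.18 = 13.5
  Homework 85 × 0.2 = 17
  Peer review 91 × 0.08 = 7.28
  Weekly reports 100 × 0.16 = 16
  Lab reports 86 × 0.16 = 13.76
Sum = 86.02
86.02 is ≥ 83 and < 87 → B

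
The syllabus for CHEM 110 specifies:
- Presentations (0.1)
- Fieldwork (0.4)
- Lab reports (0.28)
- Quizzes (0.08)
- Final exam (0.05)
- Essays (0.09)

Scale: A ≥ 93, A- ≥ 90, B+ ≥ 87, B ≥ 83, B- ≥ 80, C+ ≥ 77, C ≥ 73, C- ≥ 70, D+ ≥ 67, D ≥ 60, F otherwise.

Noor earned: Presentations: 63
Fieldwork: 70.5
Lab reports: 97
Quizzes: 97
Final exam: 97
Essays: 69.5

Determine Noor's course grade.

B-

Weighted total:
  Presentations 63 × 0.1 = 6.3
  Fieldwork 70.5 × 0.4 = 28.2
  Lab reports 97 × 0.28 = 27.16
  Quizzes 97 × 0.08 = 7.76
  Final exam 97 × 0.05 = 4.85
  Essays 69.5 × 0.09 = 6.255
Sum = 80.525
80.525 is ≥ 80 and < 83 → B-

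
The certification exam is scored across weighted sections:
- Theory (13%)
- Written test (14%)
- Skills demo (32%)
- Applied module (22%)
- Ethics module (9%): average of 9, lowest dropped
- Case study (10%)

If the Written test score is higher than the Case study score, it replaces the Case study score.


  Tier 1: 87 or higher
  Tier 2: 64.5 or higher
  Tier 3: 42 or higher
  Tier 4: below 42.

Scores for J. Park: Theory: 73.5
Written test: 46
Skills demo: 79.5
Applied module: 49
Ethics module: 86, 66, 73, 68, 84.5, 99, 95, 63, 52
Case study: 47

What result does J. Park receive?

Tier 3

Ethics module: drop 52 → average of remaining 8 = 634.5/8 = 79.3125
Written test (46) ≤ Case study (47), so Case study stays at 47.
Weighted total:
  Theory 73.5 × 0.13 = 9.555
  Written test 46 × 0.14 = 6.44
  Skills demo 79.5 × 0.32 = 25.44
  Applied module 49 × 0.22 = 10.78
  Ethics module 79.3125 × 0.09 = 7.138125
  Case study 47 × 0.1 = 4.7
Sum = 64.053125
64.053125 is ≥ 42 and < 64.5 → Tier 3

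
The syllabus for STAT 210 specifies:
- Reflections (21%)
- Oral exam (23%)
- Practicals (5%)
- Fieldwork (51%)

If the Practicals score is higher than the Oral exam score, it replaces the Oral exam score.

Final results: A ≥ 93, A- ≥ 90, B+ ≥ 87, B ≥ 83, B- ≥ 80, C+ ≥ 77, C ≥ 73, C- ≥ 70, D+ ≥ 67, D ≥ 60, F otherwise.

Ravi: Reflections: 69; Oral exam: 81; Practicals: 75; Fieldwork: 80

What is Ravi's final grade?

Practicals (75) ≤ Oral exam (81), so Oral exam stays at 81.
Weighted total:
  Reflections 69 × 0.21 = 14.49
  Oral exam 81 × 0.23 = 18.63
  Practicals 75 × 0.05 = 3.75
  Fieldwork 80 × 0.51 = 40.8
Sum = 77.67
77.67 is ≥ 77 and < 80 → C+

C+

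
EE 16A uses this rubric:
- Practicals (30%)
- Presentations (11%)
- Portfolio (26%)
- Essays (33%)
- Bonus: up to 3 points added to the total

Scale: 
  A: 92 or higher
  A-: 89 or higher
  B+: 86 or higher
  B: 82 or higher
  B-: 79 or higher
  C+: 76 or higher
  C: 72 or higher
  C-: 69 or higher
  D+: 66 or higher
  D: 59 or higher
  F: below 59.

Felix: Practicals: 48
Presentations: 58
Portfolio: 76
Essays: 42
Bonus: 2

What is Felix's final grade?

F

Weighted total:
  Practicals 48 × 0.3 = 14.4
  Presentations 58 × 0.11 = 6.38
  Portfolio 76 × 0.26 = 19.76
  Essays 42 × 0.33 = 13.86
Sum = 54.4
Bonus: 54.4 + 2 = 56.4
56.4 < 59 → F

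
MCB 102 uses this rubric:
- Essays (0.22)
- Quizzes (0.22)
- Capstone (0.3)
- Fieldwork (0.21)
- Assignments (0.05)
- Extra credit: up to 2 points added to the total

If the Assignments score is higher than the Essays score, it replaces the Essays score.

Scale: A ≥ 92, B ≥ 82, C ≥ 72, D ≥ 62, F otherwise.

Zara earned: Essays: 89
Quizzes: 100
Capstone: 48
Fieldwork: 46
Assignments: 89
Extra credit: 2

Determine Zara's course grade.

C

Assignments (89) ≤ Essays (89), so Essays stays at 89.
Weighted total:
  Essays 89 × 0.22 = 19.58
  Quizzes 100 × 0.22 = 22
  Capstone 48 × 0.3 = 14.4
  Fieldwork 46 × 0.21 = 9.66
  Assignments 89 × 0.05 = 4.45
Sum = 70.09
Extra credit: 70.09 + 2 = 72.09
72.09 is ≥ 72 and < 82 → C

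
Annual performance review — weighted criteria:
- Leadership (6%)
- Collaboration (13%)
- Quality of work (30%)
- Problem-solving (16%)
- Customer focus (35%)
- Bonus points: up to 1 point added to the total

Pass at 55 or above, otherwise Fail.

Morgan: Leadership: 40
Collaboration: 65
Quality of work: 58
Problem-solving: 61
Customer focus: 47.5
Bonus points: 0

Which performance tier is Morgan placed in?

Fail

Weighted total:
  Leadership 40 × 0.06 = 2.4
  Collaboration 65 × 0.13 = 8.45
  Quality of work 58 × 0.3 = 17.4
  Problem-solving 61 × 0.16 = 9.76
  Customer focus 47.5 × 0.35 = 16.625
Sum = 54.635
Bonus points: 54.635 + 0 = 54.635
54.635 < 55 → Fail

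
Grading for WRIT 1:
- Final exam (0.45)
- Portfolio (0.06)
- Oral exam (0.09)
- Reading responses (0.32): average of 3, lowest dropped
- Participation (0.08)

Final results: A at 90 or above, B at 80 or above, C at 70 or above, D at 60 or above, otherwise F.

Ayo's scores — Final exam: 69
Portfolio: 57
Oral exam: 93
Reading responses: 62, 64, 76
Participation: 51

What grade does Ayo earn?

Reading responses: drop 62 → average of remaining 2 = 140/2 = 70
Weighted total:
  Final exam 69 × 0.45 = 31.05
  Portfolio 57 × 0.06 = 3.42
  Oral exam 93 × 0.09 = 8.37
  Reading responses 70 × 0.32 = 22.4
  Participation 51 × 0.08 = 4.08
Sum = 69.32
69.32 is ≥ 60 and < 70 → D

D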